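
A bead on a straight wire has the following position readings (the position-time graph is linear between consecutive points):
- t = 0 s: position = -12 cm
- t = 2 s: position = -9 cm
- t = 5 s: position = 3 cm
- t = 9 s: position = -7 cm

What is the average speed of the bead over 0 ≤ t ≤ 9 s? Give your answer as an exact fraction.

25/9 cm/s

Average speed = (total path length)/(elapsed time); on a piecewise-linear x-t graph the path length is Σ|Δx|.
0–2 s: |Δx| = |-9 − -12| = 3 cm
2–5 s: |Δx| = |3 − -9| = 12 cm
5–9 s: |Δx| = |-7 − 3| = 10 cm
Total path = 25 cm; average speed = 25/9 = 25/9 cm/s.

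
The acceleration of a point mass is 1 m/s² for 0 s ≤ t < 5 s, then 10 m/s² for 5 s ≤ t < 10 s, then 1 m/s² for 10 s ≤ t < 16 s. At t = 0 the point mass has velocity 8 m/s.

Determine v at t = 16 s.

69 m/s

Δv equals the area under the a-t graph; then v = v₀ + Δv.
0–5 s: 1 × 5 = 5 m/s
5–10 s: 10 × 5 = 50 m/s
10–16 s: 1 × 6 = 6 m/s
Δv = 61 m/s, so v(16) = 8 + (61) = 69 m/s.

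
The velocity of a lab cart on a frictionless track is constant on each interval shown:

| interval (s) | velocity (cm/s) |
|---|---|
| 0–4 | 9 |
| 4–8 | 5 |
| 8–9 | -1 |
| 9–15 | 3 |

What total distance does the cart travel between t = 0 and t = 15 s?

Distance (not displacement) is the total path length: add the absolute areas under v-t.
0–4 s: |9| × 4 = 36 cm
4–8 s: |5| × 4 = 20 cm
8–9 s: |-1| × 1 = 1 cm
9–15 s: |3| × 6 = 18 cm
Total distance = 75 cm

75 cm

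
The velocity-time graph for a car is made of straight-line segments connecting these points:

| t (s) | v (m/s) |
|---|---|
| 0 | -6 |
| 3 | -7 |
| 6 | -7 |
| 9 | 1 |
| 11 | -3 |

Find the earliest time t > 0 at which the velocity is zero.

t = 8.625 s

v changes sign on 6–9 s (from -7 to 1); the graph is linear there, so v = 0 at t = 6 + (7)·(9 − 6)/(1 − -7) = 8.625 s.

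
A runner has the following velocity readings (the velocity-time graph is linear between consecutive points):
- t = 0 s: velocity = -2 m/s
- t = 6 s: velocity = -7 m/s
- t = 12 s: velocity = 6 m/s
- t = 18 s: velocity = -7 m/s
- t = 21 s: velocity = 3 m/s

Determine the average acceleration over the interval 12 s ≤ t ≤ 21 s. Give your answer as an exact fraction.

Average acceleration = Δv/Δt = (3 − 6)/(21 − 12) = -1/3 m/s².

-1/3 m/s²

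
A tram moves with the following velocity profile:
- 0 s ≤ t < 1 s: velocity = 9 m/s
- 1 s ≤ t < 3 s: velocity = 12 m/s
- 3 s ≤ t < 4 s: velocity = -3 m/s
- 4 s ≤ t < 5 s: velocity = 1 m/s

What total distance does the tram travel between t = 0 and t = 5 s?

37 m

Total distance travelled is ∫|v| dt — sum the magnitudes of each area piece.
0–1 s: |9| × 1 = 9 m
1–3 s: |12| × 2 = 24 m
3–4 s: |-3| × 1 = 3 m
4–5 s: |1| × 1 = 1 m
Total distance = 37 m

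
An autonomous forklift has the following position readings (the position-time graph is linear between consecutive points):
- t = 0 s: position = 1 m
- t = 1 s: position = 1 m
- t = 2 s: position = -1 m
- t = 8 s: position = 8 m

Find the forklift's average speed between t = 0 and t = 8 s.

Average speed = (total path length)/(elapsed time); on a piecewise-linear x-t graph the path length is Σ|Δx|.
0–1 s: |Δx| = |1 − 1| = 0 m
1–2 s: |Δx| = |-1 − 1| = 2 m
2–8 s: |Δx| = |8 − -1| = 9 m
Total path = 11 m; average speed = 11/8 = 1.375 m/s.

1.375 m/s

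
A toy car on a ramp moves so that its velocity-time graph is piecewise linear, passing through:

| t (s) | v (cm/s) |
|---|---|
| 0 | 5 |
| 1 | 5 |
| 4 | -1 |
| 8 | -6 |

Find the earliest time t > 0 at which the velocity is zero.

t = 3.5 s

v changes sign on 1–4 s (from 5 to -1); the graph is linear there, so v = 0 at t = 1 + (-5)·(4 − 1)/(-1 − 5) = 3.5 s.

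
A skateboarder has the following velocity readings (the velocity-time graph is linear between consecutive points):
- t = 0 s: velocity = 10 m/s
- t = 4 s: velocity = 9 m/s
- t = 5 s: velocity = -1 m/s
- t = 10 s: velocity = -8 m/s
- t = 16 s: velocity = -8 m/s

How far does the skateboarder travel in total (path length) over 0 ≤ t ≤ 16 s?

Total distance travelled is ∫|v| dt — sum the magnitudes of each area piece.
0–4 s: |½(10 + 9)(4)| = 38 m
4–5 s: v = 0 at t = 4.9 s; triangle areas 4.05 + 0.05 = 4.1 m
5–10 s: |½(-1 + -8)(5)| = 22.5 m
10–16 s: |-8| × 6 = 48 m
Total distance = 112.6 m

112.6 m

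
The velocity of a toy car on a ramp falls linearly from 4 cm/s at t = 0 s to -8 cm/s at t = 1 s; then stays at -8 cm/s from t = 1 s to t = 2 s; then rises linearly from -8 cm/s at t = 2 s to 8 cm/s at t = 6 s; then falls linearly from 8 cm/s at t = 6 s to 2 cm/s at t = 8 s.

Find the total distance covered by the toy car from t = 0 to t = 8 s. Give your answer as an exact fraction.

112/3 cm

Distance (not displacement) is the total path length: add the absolute areas under v-t.
0–1 s: v = 0 at t = 1/3 s; triangle areas 2/3 + 8/3 = 10/3 cm
1–2 s: |-8| × 1 = 8 cm
2–6 s: v = 0 at t = 4 s; triangle areas 8 + 8 = 16 cm
6–8 s: |½(8 + 2)(2)| = 10 cm
Total distance = 112/3 cm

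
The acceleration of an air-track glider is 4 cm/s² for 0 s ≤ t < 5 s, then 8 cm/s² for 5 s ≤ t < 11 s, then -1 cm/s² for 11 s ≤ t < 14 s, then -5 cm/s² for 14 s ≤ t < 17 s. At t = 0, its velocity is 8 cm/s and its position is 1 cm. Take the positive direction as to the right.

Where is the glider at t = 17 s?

823 cm

On each constant-a segment, Δv = aΔt and Δx = v₀Δt + ½aΔt²; chain segment to segment.
0–5 s: v starts 8 cm/s; Δx = 8·5 + ½·4·5² = 90 cm; v ends 28 cm/s.
5–11 s: v starts 28 cm/s; Δx = 28·6 + ½·8·6² = 312 cm; v ends 76 cm/s.
11–14 s: v starts 76 cm/s; Δx = 76·3 + ½·-1·3² = 223.5 cm; v ends 73 cm/s.
14–17 s: v starts 73 cm/s; Δx = 73·3 + ½·-5·3² = 196.5 cm; v ends 58 cm/s.
x(17) = 1 + Σ Δx = 823 cm.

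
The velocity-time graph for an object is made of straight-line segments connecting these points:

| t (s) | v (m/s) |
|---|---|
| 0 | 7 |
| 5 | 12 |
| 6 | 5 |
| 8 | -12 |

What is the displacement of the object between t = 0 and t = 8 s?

49 m

Net displacement equals the area under the velocity-time graph (areas below the axis count negative).
0–5 s: ½(7 + 12)(5) = 47.5 m
5–6 s: ½(12 + 5)(1) = 8.5 m
6–8 s: ½(5 + -12)(2) = -7 m
Net displacement = 49 m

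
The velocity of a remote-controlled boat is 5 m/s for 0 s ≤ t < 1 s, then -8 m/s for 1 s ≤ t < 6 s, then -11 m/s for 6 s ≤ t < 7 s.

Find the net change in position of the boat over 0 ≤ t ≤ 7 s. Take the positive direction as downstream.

-46 m

Net displacement equals the area under the velocity-time graph (areas below the axis count negative).
0–1 s: 5 × 1 = 5 m
1–6 s: -8 × 5 = -40 m
6–7 s: -11 × 1 = -11 m
Net displacement = -46 m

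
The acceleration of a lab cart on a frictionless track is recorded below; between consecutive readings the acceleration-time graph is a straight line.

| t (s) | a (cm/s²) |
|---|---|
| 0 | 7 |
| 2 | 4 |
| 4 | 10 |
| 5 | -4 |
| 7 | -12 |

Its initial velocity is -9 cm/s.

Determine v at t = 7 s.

Δv equals the area under the a-t graph; then v = v₀ + Δv.
0–2 s: ½(7 + 4)(2) = 11 cm/s
2–4 s: ½(4 + 10)(2) = 14 cm/s
4–5 s: ½(10 + -4)(1) = 3 cm/s
5–7 s: ½(-4 + -12)(2) = -16 cm/s
Δv = 12 cm/s, so v(7) = -9 + (12) = 3 cm/s.

3 cm/s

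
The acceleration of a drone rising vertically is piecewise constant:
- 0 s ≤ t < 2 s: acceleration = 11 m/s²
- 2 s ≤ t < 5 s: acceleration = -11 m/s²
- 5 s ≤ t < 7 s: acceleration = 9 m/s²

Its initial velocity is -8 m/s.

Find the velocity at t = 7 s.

-1 m/s

Δv equals the area under the a-t graph; then v = v₀ + Δv.
0–2 s: 11 × 2 = 22 m/s
2–5 s: -11 × 3 = -33 m/s
5–7 s: 9 × 2 = 18 m/s
Δv = 7 m/s, so v(7) = -8 + (7) = -1 m/s.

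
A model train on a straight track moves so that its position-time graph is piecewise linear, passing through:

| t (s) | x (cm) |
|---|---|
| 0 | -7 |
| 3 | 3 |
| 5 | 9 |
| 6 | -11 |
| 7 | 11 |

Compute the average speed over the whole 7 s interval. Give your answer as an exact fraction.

Average speed = (total path length)/(elapsed time); on a piecewise-linear x-t graph the path length is Σ|Δx|.
0–3 s: |Δx| = |3 − -7| = 10 cm
3–5 s: |Δx| = |9 − 3| = 6 cm
5–6 s: |Δx| = |-11 − 9| = 20 cm
6–7 s: |Δx| = |11 − -11| = 22 cm
Total path = 58 cm; average speed = 58/7 = 58/7 cm/s.

58/7 cm/s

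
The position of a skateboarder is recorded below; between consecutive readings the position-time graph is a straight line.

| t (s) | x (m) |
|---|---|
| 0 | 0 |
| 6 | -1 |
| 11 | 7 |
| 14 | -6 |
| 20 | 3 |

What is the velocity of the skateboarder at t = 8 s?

Velocity is the slope of the x-t graph on 6–11 s: (7 − -1)/(11 − 6) = 1.6 m/s.

1.6 m/s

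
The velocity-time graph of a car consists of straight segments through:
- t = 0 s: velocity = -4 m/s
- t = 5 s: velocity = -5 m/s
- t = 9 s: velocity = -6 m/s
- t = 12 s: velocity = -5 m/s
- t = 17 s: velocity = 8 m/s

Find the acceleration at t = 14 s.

2.6 m/s²

Acceleration is the slope of the v-t graph on 12–17 s: (8 − -5)/(17 − 12) = 2.6 m/s².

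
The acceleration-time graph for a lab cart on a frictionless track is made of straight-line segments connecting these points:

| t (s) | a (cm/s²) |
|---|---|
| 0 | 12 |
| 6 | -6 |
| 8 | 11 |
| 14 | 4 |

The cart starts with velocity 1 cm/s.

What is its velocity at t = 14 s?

69 cm/s

Δv equals the area under the a-t graph; then v = v₀ + Δv.
0–6 s: ½(12 + -6)(6) = 18 cm/s
6–8 s: ½(-6 + 11)(2) = 5 cm/s
8–14 s: ½(11 + 4)(6) = 45 cm/s
Δv = 68 cm/s, so v(14) = 1 + (68) = 69 cm/s.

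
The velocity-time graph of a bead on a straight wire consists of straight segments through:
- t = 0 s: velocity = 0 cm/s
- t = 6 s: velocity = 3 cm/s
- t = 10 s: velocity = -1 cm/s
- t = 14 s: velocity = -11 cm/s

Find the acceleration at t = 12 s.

-2.5 cm/s²

Acceleration is the slope of the v-t graph on 10–14 s: (-11 − -1)/(14 − 10) = -2.5 cm/s².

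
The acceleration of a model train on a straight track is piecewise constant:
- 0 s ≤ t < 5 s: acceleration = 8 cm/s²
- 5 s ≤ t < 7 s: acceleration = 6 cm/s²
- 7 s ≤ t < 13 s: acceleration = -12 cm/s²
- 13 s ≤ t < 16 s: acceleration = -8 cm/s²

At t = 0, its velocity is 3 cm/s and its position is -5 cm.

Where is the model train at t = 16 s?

On each constant-a segment, Δv = aΔt and Δx = v₀Δt + ½aΔt²; chain segment to segment.
0–5 s: v starts 3 cm/s; Δx = 3·5 + ½·8·5² = 115 cm; v ends 43 cm/s.
5–7 s: v starts 43 cm/s; Δx = 43·2 + ½·6·2² = 98 cm; v ends 55 cm/s.
7–13 s: v starts 55 cm/s; Δx = 55·6 + ½·-12·6² = 114 cm; v ends -17 cm/s.
13–16 s: v starts -17 cm/s; Δx = -17·3 + ½·-8·3² = -87 cm; v ends -41 cm/s.
x(16) = -5 + Σ Δx = 235 cm.

235 cm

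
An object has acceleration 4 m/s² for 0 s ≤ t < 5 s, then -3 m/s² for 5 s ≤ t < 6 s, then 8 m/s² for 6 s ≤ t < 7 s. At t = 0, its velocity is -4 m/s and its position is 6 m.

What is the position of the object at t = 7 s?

67.5 m

On each constant-a segment, Δv = aΔt and Δx = v₀Δt + ½aΔt²; chain segment to segment.
0–5 s: v starts -4 m/s; Δx = -4·5 + ½·4·5² = 30 m; v ends 16 m/s.
5–6 s: v starts 16 m/s; Δx = 16·1 + ½·-3·1² = 14.5 m; v ends 13 m/s.
6–7 s: v starts 13 m/s; Δx = 13·1 + ½·8·1² = 17 m; v ends 21 m/s.
x(7) = 6 + Σ Δx = 67.5 m.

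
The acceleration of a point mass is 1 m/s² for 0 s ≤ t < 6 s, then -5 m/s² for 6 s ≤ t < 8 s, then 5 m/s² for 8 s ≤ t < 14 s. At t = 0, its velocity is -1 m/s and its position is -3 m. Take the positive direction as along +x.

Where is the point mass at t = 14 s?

On each constant-a segment, Δv = aΔt and Δx = v₀Δt + ½aΔt²; chain segment to segment.
0–6 s: v starts -1 m/s; Δx = -1·6 + ½·1·6² = 12 m; v ends 5 m/s.
6–8 s: v starts 5 m/s; Δx = 5·2 + ½·-5·2² = 0 m; v ends -5 m/s.
8–14 s: v starts -5 m/s; Δx = -5·6 + ½·5·6² = 60 m; v ends 25 m/s.
x(14) = -3 + Σ Δx = 69 m.

69 m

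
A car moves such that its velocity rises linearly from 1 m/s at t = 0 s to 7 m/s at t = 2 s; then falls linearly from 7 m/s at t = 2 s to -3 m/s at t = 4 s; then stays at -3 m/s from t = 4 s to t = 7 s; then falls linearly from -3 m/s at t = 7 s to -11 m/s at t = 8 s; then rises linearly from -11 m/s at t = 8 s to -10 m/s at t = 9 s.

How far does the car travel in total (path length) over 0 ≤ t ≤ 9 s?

40.3 m

Total distance travelled is ∫|v| dt — sum the magnitudes of each area piece.
0–2 s: |½(1 + 7)(2)| = 8 m
2–4 s: v = 0 at t = 3.4 s; triangle areas 4.9 + 0.9 = 5.8 m
4–7 s: |-3| × 3 = 9 m
7–8 s: |½(-3 + -11)(1)| = 7 m
8–9 s: |½(-11 + -10)(1)| = 10.5 m
Total distance = 40.3 m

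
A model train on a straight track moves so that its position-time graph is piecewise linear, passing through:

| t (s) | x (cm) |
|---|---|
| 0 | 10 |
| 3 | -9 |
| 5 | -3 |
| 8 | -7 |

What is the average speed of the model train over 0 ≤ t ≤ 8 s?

Average speed = (total path length)/(elapsed time); on a piecewise-linear x-t graph the path length is Σ|Δx|.
0–3 s: |Δx| = |-9 − 10| = 19 cm
3–5 s: |Δx| = |-3 − -9| = 6 cm
5–8 s: |Δx| = |-7 − -3| = 4 cm
Total path = 29 cm; average speed = 29/8 = 3.625 cm/s.

3.625 cm/s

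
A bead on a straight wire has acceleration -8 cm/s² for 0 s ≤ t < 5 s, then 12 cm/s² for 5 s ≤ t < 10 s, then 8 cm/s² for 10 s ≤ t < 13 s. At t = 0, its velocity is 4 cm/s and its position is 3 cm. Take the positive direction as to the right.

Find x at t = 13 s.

On each constant-a segment, Δv = aΔt and Δx = v₀Δt + ½aΔt²; chain segment to segment.
0–5 s: v starts 4 cm/s; Δx = 4·5 + ½·-8·5² = -80 cm; v ends -36 cm/s.
5–10 s: v starts -36 cm/s; Δx = -36·5 + ½·12·5² = -30 cm; v ends 24 cm/s.
10–13 s: v starts 24 cm/s; Δx = 24·3 + ½·8·3² = 108 cm; v ends 48 cm/s.
x(13) = 3 + Σ Δx = 1 cm.

1 cm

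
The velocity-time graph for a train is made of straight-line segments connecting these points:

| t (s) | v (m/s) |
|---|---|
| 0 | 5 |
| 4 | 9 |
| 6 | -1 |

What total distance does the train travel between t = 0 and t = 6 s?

36.2 m

Distance (not displacement) is the total path length: add the absolute areas under v-t.
0–4 s: |½(5 + 9)(4)| = 28 m
4–6 s: v = 0 at t = 5.8 s; triangle areas 8.1 + 0.1 = 8.2 m
Total distance = 36.2 m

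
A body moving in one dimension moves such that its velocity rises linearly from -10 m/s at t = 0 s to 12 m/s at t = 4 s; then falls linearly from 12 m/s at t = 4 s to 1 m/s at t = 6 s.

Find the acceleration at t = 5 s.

Acceleration is the slope of the v-t graph on 4–6 s: (1 − 12)/(6 − 4) = -5.5 m/s².

-5.5 m/s²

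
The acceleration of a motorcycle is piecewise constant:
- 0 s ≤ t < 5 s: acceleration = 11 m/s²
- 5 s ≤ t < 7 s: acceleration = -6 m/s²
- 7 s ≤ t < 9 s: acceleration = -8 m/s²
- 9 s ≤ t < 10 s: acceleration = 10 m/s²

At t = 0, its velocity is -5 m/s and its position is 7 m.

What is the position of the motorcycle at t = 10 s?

On each constant-a segment, Δv = aΔt and Δx = v₀Δt + ½aΔt²; chain segment to segment.
0–5 s: v starts -5 m/s; Δx = -5·5 + ½·11·5² = 112.5 m; v ends 50 m/s.
5–7 s: v starts 50 m/s; Δx = 50·2 + ½·-6·2² = 88 m; v ends 38 m/s.
7–9 s: v starts 38 m/s; Δx = 38·2 + ½·-8·2² = 60 m; v ends 22 m/s.
9–10 s: v starts 22 m/s; Δx = 22·1 + ½·10·1² = 27 m; v ends 32 m/s.
x(10) = 7 + Σ Δx = 294.5 m.

294.5 m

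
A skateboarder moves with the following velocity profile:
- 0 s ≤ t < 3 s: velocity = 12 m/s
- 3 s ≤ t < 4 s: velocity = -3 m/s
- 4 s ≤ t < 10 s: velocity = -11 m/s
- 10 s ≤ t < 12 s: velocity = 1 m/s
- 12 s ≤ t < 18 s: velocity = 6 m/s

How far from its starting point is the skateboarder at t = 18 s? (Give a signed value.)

Net displacement equals the area under the velocity-time graph (areas below the axis count negative).
0–3 s: 12 × 3 = 36 m
3–4 s: -3 × 1 = -3 m
4–10 s: -11 × 6 = -66 m
10–12 s: 1 × 2 = 2 m
12–18 s: 6 × 6 = 36 m
Net displacement = 5 m

5 m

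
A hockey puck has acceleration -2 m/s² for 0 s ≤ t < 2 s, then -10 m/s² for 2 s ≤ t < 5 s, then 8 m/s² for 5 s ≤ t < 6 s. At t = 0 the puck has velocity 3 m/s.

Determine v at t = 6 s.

-23 m/s

Δv equals the area under the a-t graph; then v = v₀ + Δv.
0–2 s: -2 × 2 = -4 m/s
2–5 s: -10 × 3 = -30 m/s
5–6 s: 8 × 1 = 8 m/s
Δv = -26 m/s, so v(6) = 3 + (-26) = -23 m/s.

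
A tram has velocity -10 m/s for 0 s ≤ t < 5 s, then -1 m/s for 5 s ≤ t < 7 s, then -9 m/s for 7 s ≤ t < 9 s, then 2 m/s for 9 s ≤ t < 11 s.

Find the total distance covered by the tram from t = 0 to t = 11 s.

Distance (not displacement) is the total path length: add the absolute areas under v-t.
0–5 s: |-10| × 5 = 50 m
5–7 s: |-1| × 2 = 2 m
7–9 s: |-9| × 2 = 18 m
9–11 s: |2| × 2 = 4 m
Total distance = 74 m

74 m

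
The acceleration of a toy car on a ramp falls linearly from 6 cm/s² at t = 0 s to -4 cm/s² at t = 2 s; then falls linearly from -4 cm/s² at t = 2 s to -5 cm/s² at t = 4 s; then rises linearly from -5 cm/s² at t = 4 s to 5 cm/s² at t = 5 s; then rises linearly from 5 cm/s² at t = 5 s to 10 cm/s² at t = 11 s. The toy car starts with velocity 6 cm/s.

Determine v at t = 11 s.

44 cm/s

Δv equals the area under the a-t graph; then v = v₀ + Δv.
0–2 s: ½(6 + -4)(2) = 2 cm/s
2–4 s: ½(-4 + -5)(2) = -9 cm/s
4–5 s: ½(-5 + 5)(1) = 0 cm/s
5–11 s: ½(5 + 10)(6) = 45 cm/s
Δv = 38 cm/s, so v(11) = 6 + (38) = 44 cm/s.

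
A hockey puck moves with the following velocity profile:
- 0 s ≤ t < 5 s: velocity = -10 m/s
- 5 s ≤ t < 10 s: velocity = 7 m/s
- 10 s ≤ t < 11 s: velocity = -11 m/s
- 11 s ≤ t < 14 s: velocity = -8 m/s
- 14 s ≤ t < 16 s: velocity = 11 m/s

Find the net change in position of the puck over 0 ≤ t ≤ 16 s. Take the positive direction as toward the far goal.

Net displacement equals the area under the velocity-time graph (areas below the axis count negative).
0–5 s: -10 × 5 = -50 m
5–10 s: 7 × 5 = 35 m
10–11 s: -11 × 1 = -11 m
11–14 s: -8 × 3 = -24 m
14–16 s: 11 × 2 = 22 m
Net displacement = -28 m

-28 m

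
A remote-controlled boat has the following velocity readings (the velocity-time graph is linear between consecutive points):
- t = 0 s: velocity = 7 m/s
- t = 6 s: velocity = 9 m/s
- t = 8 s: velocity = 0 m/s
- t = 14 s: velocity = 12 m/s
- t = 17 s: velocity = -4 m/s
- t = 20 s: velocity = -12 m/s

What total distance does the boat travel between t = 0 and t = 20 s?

Distance (not displacement) is the total path length: add the absolute areas under v-t.
0–6 s: |½(7 + 9)(6)| = 48 m
6–8 s: |½(9 + 0)(2)| = 9 m
8–14 s: |½(0 + 12)(6)| = 36 m
14–17 s: v = 0 at t = 16.25 s; triangle areas 13.5 + 1.5 = 15 m
17–20 s: |½(-4 + -12)(3)| = 24 m
Total distance = 132 m

132 m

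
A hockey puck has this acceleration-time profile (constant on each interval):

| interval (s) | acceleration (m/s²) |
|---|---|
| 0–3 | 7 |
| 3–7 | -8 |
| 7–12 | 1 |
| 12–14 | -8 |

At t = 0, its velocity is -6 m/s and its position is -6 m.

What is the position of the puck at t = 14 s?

-109 m

On each constant-a segment, Δv = aΔt and Δx = v₀Δt + ½aΔt²; chain segment to segment.
0–3 s: v starts -6 m/s; Δx = -6·3 + ½·7·3² = 13.5 m; v ends 15 m/s.
3–7 s: v starts 15 m/s; Δx = 15·4 + ½·-8·4² = -4 m; v ends -17 m/s.
7–12 s: v starts -17 m/s; Δx = -17·5 + ½·1·5² = -72.5 m; v ends -12 m/s.
12–14 s: v starts -12 m/s; Δx = -12·2 + ½·-8·2² = -40 m; v ends -28 m/s.
x(14) = -6 + Σ Δx = -109 m.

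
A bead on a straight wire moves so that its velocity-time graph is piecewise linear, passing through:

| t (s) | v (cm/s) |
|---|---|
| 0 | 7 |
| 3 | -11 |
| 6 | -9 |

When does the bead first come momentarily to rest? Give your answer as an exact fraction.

v changes sign on 0–3 s (from 7 to -11); the graph is linear there, so v = 0 at t = 0 + (-7)·(3 − 0)/(-11 − 7) = 7/6 s.

t = 7/6 s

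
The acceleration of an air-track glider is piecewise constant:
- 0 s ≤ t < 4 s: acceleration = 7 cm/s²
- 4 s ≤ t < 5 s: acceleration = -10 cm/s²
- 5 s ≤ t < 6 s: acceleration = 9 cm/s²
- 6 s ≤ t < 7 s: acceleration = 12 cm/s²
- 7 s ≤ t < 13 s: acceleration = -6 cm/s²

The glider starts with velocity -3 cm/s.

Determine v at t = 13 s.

0 cm/s

Δv equals the area under the a-t graph; then v = v₀ + Δv.
0–4 s: 7 × 4 = 28 cm/s
4–5 s: -10 × 1 = -10 cm/s
5–6 s: 9 × 1 = 9 cm/s
6–7 s: 12 × 1 = 12 cm/s
7–13 s: -6 × 6 = -36 cm/s
Δv = 3 cm/s, so v(13) = -3 + (3) = 0 cm/s.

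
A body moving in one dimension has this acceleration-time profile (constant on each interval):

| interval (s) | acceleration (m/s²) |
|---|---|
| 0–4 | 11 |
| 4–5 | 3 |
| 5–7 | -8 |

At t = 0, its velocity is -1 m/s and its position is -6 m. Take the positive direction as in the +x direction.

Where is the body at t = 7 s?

On each constant-a segment, Δv = aΔt and Δx = v₀Δt + ½aΔt²; chain segment to segment.
0–4 s: v starts -1 m/s; Δx = -1·4 + ½·11·4² = 84 m; v ends 43 m/s.
4–5 s: v starts 43 m/s; Δx = 43·1 + ½·3·1² = 44.5 m; v ends 46 m/s.
5–7 s: v starts 46 m/s; Δx = 46·2 + ½·-8·2² = 76 m; v ends 30 m/s.
x(7) = -6 + Σ Δx = 198.5 m.

198.5 m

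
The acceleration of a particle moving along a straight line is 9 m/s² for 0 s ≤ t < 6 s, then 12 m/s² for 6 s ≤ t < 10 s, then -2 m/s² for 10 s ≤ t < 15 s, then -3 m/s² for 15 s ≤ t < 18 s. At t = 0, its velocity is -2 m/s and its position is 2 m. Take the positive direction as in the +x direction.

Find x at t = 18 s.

1187.5 m

On each constant-a segment, Δv = aΔt and Δx = v₀Δt + ½aΔt²; chain segment to segment.
0–6 s: v starts -2 m/s; Δx = -2·6 + ½·9·6² = 150 m; v ends 52 m/s.
6–10 s: v starts 52 m/s; Δx = 52·4 + ½·12·4² = 304 m; v ends 100 m/s.
10–15 s: v starts 100 m/s; Δx = 100·5 + ½·-2·5² = 475 m; v ends 90 m/s.
15–18 s: v starts 90 m/s; Δx = 90·3 + ½·-3·3² = 256.5 m; v ends 81 m/s.
x(18) = 2 + Σ Δx = 1187.5 m.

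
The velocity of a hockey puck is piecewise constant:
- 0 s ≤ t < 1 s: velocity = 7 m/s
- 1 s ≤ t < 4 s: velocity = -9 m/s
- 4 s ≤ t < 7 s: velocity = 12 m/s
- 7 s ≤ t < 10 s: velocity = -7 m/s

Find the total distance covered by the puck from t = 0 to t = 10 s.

91 m

Distance (not displacement) is the total path length: add the absolute areas under v-t.
0–1 s: |7| × 1 = 7 m
1–4 s: |-9| × 3 = 27 m
4–7 s: |12| × 3 = 36 m
7–10 s: |-7| × 3 = 21 m
Total distance = 91 m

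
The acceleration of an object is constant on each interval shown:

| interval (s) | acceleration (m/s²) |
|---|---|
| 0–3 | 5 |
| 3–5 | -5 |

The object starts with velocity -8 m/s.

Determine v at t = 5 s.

Δv equals the area under the a-t graph; then v = v₀ + Δv.
0–3 s: 5 × 3 = 15 m/s
3–5 s: -5 × 2 = -10 m/s
Δv = 5 m/s, so v(5) = -8 + (5) = -3 m/s.

-3 m/s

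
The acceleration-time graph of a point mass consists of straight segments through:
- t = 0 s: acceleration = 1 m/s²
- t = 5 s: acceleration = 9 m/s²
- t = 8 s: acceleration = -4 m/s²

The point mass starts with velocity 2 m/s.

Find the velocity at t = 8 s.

34.5 m/s

Δv equals the area under the a-t graph; then v = v₀ + Δv.
0–5 s: ½(1 + 9)(5) = 25 m/s
5–8 s: ½(9 + -4)(3) = 7.5 m/s
Δv = 32.5 m/s, so v(8) = 2 + (32.5) = 34.5 m/s.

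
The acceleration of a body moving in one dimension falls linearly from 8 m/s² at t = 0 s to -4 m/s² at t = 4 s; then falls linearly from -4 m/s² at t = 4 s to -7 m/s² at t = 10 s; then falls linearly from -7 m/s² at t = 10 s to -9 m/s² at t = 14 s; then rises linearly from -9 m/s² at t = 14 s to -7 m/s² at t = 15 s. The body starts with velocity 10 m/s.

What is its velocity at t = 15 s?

Δv equals the area under the a-t graph; then v = v₀ + Δv.
0–4 s: ½(8 + -4)(4) = 8 m/s
4–10 s: ½(-4 + -7)(6) = -33 m/s
10–14 s: ½(-7 + -9)(4) = -32 m/s
14–15 s: ½(-9 + -7)(1) = -8 m/s
Δv = -65 m/s, so v(15) = 10 + (-65) = -55 m/s.

-55 m/s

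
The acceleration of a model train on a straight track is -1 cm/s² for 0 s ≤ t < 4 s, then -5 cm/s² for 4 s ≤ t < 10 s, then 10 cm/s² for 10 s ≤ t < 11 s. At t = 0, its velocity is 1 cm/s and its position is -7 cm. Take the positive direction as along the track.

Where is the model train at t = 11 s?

On each constant-a segment, Δv = aΔt and Δx = v₀Δt + ½aΔt²; chain segment to segment.
0–4 s: v starts 1 cm/s; Δx = 1·4 + ½·-1·4² = -4 cm; v ends -3 cm/s.
4–10 s: v starts -3 cm/s; Δx = -3·6 + ½·-5·6² = -108 cm; v ends -33 cm/s.
10–11 s: v starts -33 cm/s; Δx = -33·1 + ½·10·1² = -28 cm; v ends -23 cm/s.
x(11) = -7 + Σ Δx = -147 cm.

-147 cm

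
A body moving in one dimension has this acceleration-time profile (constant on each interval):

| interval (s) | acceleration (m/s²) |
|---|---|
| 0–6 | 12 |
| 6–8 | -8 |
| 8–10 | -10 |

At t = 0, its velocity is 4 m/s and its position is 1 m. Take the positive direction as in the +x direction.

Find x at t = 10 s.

477 m

On each constant-a segment, Δv = aΔt and Δx = v₀Δt + ½aΔt²; chain segment to segment.
0–6 s: v starts 4 m/s; Δx = 4·6 + ½·12·6² = 240 m; v ends 76 m/s.
6–8 s: v starts 76 m/s; Δx = 76·2 + ½·-8·2² = 136 m; v ends 60 m/s.
8–10 s: v starts 60 m/s; Δx = 60·2 + ½·-10·2² = 100 m; v ends 40 m/s.
x(10) = 1 + Σ Δx = 477 m.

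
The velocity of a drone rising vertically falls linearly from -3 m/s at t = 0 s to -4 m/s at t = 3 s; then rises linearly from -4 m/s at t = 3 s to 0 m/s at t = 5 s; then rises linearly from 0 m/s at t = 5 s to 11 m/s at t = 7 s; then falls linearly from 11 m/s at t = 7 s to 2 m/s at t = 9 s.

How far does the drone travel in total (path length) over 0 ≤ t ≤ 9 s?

Total distance travelled is ∫|v| dt — sum the magnitudes of each area piece.
0–3 s: |½(-3 + -4)(3)| = 10.5 m
3–5 s: |½(-4 + 0)(2)| = 4 m
5–7 s: |½(0 + 11)(2)| = 11 m
7–9 s: |½(11 + 2)(2)| = 13 m
Total distance = 38.5 m

38.5 m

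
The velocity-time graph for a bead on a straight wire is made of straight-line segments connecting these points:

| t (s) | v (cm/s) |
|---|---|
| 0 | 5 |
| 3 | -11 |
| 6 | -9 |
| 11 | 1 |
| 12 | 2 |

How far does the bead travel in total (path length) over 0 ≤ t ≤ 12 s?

65.6875 cm

Distance (not displacement) is the total path length: add the absolute areas under v-t.
0–3 s: v = 0 at t = 0.9375 s; triangle areas 2.34375 + 11.34375 = 13.6875 cm
3–6 s: |½(-11 + -9)(3)| = 30 cm
6–11 s: v = 0 at t = 10.5 s; triangle areas 20.25 + 0.25 = 20.5 cm
11–12 s: |½(1 + 2)(1)| = 1.5 cm
Total distance = 65.6875 cm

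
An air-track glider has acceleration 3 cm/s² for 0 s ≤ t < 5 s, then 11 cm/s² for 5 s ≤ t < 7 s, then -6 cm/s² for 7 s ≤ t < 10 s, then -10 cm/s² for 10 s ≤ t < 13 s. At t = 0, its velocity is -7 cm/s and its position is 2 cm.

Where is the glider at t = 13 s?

On each constant-a segment, Δv = aΔt and Δx = v₀Δt + ½aΔt²; chain segment to segment.
0–5 s: v starts -7 cm/s; Δx = -7·5 + ½·3·5² = 2.5 cm; v ends 8 cm/s.
5–7 s: v starts 8 cm/s; Δx = 8·2 + ½·11·2² = 38 cm; v ends 30 cm/s.
7–10 s: v starts 30 cm/s; Δx = 30·3 + ½·-6·3² = 63 cm; v ends 12 cm/s.
10–13 s: v starts 12 cm/s; Δx = 12·3 + ½·-10·3² = -9 cm; v ends -18 cm/s.
x(13) = 2 + Σ Δx = 96.5 cm.

96.5 cm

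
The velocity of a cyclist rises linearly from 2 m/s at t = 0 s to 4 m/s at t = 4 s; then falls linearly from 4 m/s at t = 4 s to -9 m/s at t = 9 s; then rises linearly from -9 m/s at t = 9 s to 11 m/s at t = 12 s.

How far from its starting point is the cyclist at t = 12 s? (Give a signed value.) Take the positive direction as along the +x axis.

2.5 m

Net displacement equals the area under the velocity-time graph (areas below the axis count negative).
0–4 s: ½(2 + 4)(4) = 12 m
4–9 s: ½(4 + -9)(5) = -12.5 m
9–12 s: ½(-9 + 11)(3) = 3 m
Net displacement = 2.5 m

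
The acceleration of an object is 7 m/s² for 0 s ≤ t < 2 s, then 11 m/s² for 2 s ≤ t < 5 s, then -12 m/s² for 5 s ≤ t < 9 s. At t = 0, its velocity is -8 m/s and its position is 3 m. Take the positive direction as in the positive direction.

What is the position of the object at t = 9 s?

128.5 m

On each constant-a segment, Δv = aΔt and Δx = v₀Δt + ½aΔt²; chain segment to segment.
0–2 s: v starts -8 m/s; Δx = -8·2 + ½·7·2² = -2 m; v ends 6 m/s.
2–5 s: v starts 6 m/s; Δx = 6·3 + ½·11·3² = 67.5 m; v ends 39 m/s.
5–9 s: v starts 39 m/s; Δx = 39·4 + ½·-12·4² = 60 m; v ends -9 m/s.
x(9) = 3 + Σ Δx = 128.5 m.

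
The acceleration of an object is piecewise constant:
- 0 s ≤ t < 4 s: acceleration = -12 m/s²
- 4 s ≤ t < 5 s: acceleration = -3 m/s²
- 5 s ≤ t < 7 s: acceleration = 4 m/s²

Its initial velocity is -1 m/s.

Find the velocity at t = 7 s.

-44 m/s

Δv equals the area under the a-t graph; then v = v₀ + Δv.
0–4 s: -12 × 4 = -48 m/s
4–5 s: -3 × 1 = -3 m/s
5–7 s: 4 × 2 = 8 m/s
Δv = -43 m/s, so v(7) = -1 + (-43) = -44 m/s.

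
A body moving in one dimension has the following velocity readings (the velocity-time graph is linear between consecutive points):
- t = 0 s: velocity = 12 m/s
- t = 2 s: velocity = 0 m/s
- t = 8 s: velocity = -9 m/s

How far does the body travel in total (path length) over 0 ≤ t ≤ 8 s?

39 m

Distance (not displacement) is the total path length: add the absolute areas under v-t.
0–2 s: |½(12 + 0)(2)| = 12 m
2–8 s: |½(0 + -9)(6)| = 27 m
Total distance = 39 m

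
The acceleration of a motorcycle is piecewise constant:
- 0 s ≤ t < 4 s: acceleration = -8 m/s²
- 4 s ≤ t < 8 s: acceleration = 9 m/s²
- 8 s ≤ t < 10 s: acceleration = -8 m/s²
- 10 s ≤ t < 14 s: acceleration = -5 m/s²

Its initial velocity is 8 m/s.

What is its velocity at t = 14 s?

-24 m/s

Δv equals the area under the a-t graph; then v = v₀ + Δv.
0–4 s: -8 × 4 = -32 m/s
4–8 s: 9 × 4 = 36 m/s
8–10 s: -8 × 2 = -16 m/s
10–14 s: -5 × 4 = -20 m/s
Δv = -32 m/s, so v(14) = 8 + (-32) = -24 m/s.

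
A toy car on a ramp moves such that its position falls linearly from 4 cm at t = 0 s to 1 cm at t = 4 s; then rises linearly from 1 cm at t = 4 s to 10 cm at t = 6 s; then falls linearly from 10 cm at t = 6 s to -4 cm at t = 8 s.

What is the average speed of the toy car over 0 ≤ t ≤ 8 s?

3.25 cm/s

Average speed = (total path length)/(elapsed time); on a piecewise-linear x-t graph the path length is Σ|Δx|.
0–4 s: |Δx| = |1 − 4| = 3 cm
4–6 s: |Δx| = |10 − 1| = 9 cm
6–8 s: |Δx| = |-4 − 10| = 14 cm
Total path = 26 cm; average speed = 26/8 = 3.25 cm/s.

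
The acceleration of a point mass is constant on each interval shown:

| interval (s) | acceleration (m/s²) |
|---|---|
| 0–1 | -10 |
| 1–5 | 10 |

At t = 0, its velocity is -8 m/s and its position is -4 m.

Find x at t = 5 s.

On each constant-a segment, Δv = aΔt and Δx = v₀Δt + ½aΔt²; chain segment to segment.
0–1 s: v starts -8 m/s; Δx = -8·1 + ½·-10·1² = -13 m; v ends -18 m/s.
1–5 s: v starts -18 m/s; Δx = -18·4 + ½·10·4² = 8 m; v ends 22 m/s.
x(5) = -4 + Σ Δx = -9 m.

-9 m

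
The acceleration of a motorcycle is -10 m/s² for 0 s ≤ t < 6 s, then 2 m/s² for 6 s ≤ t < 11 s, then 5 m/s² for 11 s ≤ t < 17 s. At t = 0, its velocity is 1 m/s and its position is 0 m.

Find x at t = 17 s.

-648 m

On each constant-a segment, Δv = aΔt and Δx = v₀Δt + ½aΔt²; chain segment to segment.
0–6 s: v starts 1 m/s; Δx = 1·6 + ½·-10·6² = -174 m; v ends -59 m/s.
6–11 s: v starts -59 m/s; Δx = -59·5 + ½·2·5² = -270 m; v ends -49 m/s.
11–17 s: v starts -49 m/s; Δx = -49·6 + ½·5·6² = -204 m; v ends -19 m/s.
x(17) = 0 + Σ Δx = -648 m.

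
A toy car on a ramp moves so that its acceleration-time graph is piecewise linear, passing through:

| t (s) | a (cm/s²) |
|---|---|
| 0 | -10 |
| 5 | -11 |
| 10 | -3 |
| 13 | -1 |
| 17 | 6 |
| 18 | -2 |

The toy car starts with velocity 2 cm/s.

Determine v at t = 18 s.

Δv equals the area under the a-t graph; then v = v₀ + Δv.
0–5 s: ½(-10 + -11)(5) = -52.5 cm/s
5–10 s: ½(-11 + -3)(5) = -35 cm/s
10–13 s: ½(-3 + -1)(3) = -6 cm/s
13–17 s: ½(-1 + 6)(4) = 10 cm/s
17–18 s: ½(6 + -2)(1) = 2 cm/s
Δv = -81.5 cm/s, so v(18) = 2 + (-81.5) = -79.5 cm/s.

-79.5 cm/s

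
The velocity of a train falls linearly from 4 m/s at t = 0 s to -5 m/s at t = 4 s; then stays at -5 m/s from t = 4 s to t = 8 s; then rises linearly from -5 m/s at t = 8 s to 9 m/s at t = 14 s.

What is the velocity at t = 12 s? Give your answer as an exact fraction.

13/3 m/s

On 8–14 s the graph is linear from -5 to 9 m/s: v(12) = -5 + (9 − -5)·(12 − 8)/(14 − 8) = 13/3 m/s.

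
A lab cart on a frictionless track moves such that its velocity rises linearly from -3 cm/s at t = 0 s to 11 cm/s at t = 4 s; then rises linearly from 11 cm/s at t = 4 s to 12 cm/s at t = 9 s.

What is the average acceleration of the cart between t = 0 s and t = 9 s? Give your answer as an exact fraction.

5/3 cm/s²

Average acceleration = Δv/Δt = (12 − -3)/(9 − 0) = 5/3 cm/s².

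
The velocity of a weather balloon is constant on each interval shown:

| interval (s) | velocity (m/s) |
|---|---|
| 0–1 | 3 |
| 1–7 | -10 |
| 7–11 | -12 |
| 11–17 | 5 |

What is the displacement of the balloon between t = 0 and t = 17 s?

-75 m

Displacement is the signed area under the v-t curve.
0–1 s: 3 × 1 = 3 m
1–7 s: -10 × 6 = -60 m
7–11 s: -12 × 4 = -48 m
11–17 s: 5 × 6 = 30 m
Net displacement = -75 m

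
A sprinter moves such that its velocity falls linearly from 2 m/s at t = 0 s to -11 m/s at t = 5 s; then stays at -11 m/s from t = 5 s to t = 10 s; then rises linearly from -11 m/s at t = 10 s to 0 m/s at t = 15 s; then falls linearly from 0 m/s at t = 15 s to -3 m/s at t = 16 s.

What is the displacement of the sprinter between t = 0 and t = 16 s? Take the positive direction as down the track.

-106.5 m

Displacement is the signed area under the v-t curve.
0–5 s: ½(2 + -11)(5) = -22.5 m
5–10 s: -11 × 5 = -55 m
10–15 s: ½(-11 + 0)(5) = -27.5 m
15–16 s: ½(0 + -3)(1) = -1.5 m
Net displacement = -106.5 m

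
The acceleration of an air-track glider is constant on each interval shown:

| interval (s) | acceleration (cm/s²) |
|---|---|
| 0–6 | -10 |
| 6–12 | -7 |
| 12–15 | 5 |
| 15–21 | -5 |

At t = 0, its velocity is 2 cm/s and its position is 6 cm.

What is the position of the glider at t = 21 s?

-1513.5 cm

On each constant-a segment, Δv = aΔt and Δx = v₀Δt + ½aΔt²; chain segment to segment.
0–6 s: v starts 2 cm/s; Δx = 2·6 + ½·-10·6² = -168 cm; v ends -58 cm/s.
6–12 s: v starts -58 cm/s; Δx = -58·6 + ½·-7·6² = -474 cm; v ends -100 cm/s.
12–15 s: v starts -100 cm/s; Δx = -100·3 + ½·5·3² = -277.5 cm; v ends -85 cm/s.
15–21 s: v starts -85 cm/s; Δx = -85·6 + ½·-5·6² = -600 cm; v ends -115 cm/s.
x(21) = 6 + Σ Δx = -1513.5 cm.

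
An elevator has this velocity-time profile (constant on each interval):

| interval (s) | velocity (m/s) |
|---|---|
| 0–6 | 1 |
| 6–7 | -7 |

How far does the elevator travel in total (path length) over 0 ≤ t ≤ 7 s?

Total distance travelled is ∫|v| dt — sum the magnitudes of each area piece.
0–6 s: |1| × 6 = 6 m
6–7 s: |-7| × 1 = 7 m
Total distance = 13 m

13 m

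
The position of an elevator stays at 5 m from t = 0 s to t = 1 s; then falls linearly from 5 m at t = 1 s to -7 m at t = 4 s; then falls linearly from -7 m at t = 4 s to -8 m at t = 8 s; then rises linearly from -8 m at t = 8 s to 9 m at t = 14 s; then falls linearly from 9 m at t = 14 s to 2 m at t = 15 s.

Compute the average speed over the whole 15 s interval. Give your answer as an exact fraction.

Average speed = (total path length)/(elapsed time); on a piecewise-linear x-t graph the path length is Σ|Δx|.
0–1 s: |Δx| = |5 − 5| = 0 m
1–4 s: |Δx| = |-7 − 5| = 12 m
4–8 s: |Δx| = |-8 − -7| = 1 m
8–14 s: |Δx| = |9 − -8| = 17 m
14–15 s: |Δx| = |2 − 9| = 7 m
Total path = 37 m; average speed = 37/15 = 37/15 m/s.

37/15 m/s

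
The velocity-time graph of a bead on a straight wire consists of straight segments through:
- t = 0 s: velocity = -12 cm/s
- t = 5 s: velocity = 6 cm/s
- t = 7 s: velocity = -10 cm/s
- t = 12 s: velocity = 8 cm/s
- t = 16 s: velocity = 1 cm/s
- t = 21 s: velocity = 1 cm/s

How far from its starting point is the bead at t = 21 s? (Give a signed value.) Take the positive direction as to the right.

-1 cm

Net displacement equals the area under the velocity-time graph (areas below the axis count negative).
0–5 s: ½(-12 + 6)(5) = -15 cm
5–7 s: ½(6 + -10)(2) = -4 cm
7–12 s: ½(-10 + 8)(5) = -5 cm
12–16 s: ½(8 + 1)(4) = 18 cm
16–21 s: 1 × 5 = 5 cm
Net displacement = -1 cm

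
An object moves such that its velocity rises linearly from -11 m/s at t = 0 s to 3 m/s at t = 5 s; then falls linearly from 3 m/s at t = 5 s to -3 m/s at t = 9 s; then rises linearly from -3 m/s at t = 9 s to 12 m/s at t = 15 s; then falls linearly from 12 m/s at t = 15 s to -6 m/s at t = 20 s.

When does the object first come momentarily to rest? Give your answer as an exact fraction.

v changes sign on 0–5 s (from -11 to 3); the graph is linear there, so v = 0 at t = 0 + (11)·(5 − 0)/(3 − -11) = 55/14 s.

t = 55/14 s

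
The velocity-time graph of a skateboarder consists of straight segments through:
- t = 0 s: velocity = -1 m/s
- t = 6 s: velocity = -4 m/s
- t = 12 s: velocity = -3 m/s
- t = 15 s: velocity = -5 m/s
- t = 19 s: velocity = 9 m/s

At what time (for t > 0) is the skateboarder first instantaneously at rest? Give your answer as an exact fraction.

v changes sign on 15–19 s (from -5 to 9); the graph is linear there, so v = 0 at t = 15 + (5)·(19 − 15)/(9 − -5) = 115/7 s.

t = 115/7 s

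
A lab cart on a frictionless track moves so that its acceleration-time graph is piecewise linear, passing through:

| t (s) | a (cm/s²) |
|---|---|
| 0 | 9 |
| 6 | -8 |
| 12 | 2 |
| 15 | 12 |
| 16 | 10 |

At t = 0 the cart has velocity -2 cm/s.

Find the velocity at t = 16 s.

Δv equals the area under the a-t graph; then v = v₀ + Δv.
0–6 s: ½(9 + -8)(6) = 3 cm/s
6–12 s: ½(-8 + 2)(6) = -18 cm/s
12–15 s: ½(2 + 12)(3) = 21 cm/s
15–16 s: ½(12 + 10)(1) = 11 cm/s
Δv = 17 cm/s, so v(16) = -2 + (17) = 15 cm/s.

15 cm/s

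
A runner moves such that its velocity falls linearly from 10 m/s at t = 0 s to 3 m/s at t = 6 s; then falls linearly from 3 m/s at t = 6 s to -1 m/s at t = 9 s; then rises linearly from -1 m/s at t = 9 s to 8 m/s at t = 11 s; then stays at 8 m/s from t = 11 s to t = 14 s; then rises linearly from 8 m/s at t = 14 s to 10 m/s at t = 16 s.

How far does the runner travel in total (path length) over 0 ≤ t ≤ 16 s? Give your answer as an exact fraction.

Distance (not displacement) is the total path length: add the absolute areas under v-t.
0–6 s: |½(10 + 3)(6)| = 39 m
6–9 s: v = 0 at t = 8.25 s; triangle areas 3.375 + 0.375 = 3.75 m
9–11 s: v = 0 at t = 83/9 s; triangle areas 1/9 + 64/9 = 65/9 m
11–14 s: |8| × 3 = 24 m
14–16 s: |½(8 + 10)(2)| = 18 m
Total distance = 3311/36 m

3311/36 m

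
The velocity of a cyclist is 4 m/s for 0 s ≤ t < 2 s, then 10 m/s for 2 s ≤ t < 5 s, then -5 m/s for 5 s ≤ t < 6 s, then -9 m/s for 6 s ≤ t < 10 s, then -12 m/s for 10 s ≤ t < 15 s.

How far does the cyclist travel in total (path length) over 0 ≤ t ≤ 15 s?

Total distance travelled is ∫|v| dt — sum the magnitudes of each area piece.
0–2 s: |4| × 2 = 8 m
2–5 s: |10| × 3 = 30 m
5–6 s: |-5| × 1 = 5 m
6–10 s: |-9| × 4 = 36 m
10–15 s: |-12| × 5 = 60 m
Total distance = 139 m

139 m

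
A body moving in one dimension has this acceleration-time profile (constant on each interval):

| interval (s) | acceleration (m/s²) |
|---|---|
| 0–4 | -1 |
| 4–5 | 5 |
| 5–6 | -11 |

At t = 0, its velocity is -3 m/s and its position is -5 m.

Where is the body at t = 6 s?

-37 m

On each constant-a segment, Δv = aΔt and Δx = v₀Δt + ½aΔt²; chain segment to segment.
0–4 s: v starts -3 m/s; Δx = -3·4 + ½·-1·4² = -20 m; v ends -7 m/s.
4–5 s: v starts -7 m/s; Δx = -7·1 + ½·5·1² = -4.5 m; v ends -2 m/s.
5–6 s: v starts -2 m/s; Δx = -2·1 + ½·-11·1² = -7.5 m; v ends -13 m/s.
x(6) = -5 + Σ Δx = -37 m.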